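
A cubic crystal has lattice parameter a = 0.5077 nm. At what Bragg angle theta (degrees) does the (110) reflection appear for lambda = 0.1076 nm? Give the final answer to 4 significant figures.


d = a / sqrt(h^2+k^2+l^2)
d = 0.5077 / sqrt(2) = 0.358998 nm
lambda = 2*d*sin(theta)  =>  sin(theta) = lambda / (2*d)
sin(theta) = 0.1076 / (2 * 0.358998) = 0.149862
theta = 8.619 deg


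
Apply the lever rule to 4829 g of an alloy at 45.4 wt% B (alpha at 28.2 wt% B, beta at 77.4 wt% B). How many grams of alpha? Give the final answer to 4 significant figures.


f_alpha = (C_beta - C0) / (C_beta - C_alpha)
f_alpha = (77.4 - 45.4) / (77.4 - 28.2) = 0.650407
m_alpha = f_alpha * m_total = 0.650407 * 4829 = 3141 g


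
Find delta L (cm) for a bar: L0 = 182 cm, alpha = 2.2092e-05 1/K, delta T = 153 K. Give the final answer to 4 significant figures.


dL = L0 * alpha * dT
dL = 182 * 2.2092e-05 * 153
dL = 0.6152 cm


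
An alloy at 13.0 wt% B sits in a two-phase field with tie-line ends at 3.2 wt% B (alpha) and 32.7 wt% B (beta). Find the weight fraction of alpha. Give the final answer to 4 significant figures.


f_alpha = (C_beta - C0) / (C_beta - C_alpha)
f_alpha = (32.7 - 13.0) / (32.7 - 3.2)
f_alpha = 0.6678


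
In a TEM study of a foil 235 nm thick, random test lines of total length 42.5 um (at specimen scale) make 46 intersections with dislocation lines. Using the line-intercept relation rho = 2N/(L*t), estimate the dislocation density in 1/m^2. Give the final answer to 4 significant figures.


rho = 2N / (L * t)
L = 42.5 um = 4.25e-05 m, t = 235 nm = 2.35e-07 m
rho = 2 * 46 / (4.25e-05 * 2.35e-07)
rho = 9.212e+12 1/m^2


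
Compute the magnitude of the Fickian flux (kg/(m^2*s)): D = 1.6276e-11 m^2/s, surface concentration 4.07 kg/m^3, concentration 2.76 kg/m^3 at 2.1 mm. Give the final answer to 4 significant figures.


J = -D * (dC/dx) = D * (C1 - C2) / dx
J = 1.6276e-11 * (4.07 - 2.76) / 2.1e-03
J = 1.015e-08 kg/(m^2*s)


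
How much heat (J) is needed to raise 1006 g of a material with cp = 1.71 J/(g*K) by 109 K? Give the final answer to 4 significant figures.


Q = m * cp * dT
Q = 1006 * 1.71 * 109
Q = 187500 J


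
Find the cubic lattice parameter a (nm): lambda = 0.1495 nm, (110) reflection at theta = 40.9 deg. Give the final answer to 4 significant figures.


d = lambda / (2*sin(theta))
d = 0.1495 / (2*sin(40.9 deg))
d = 0.114167 nm
a = d * sqrt(h^2+k^2+l^2) = 0.114167 * sqrt(2)
a = 0.1615 nm


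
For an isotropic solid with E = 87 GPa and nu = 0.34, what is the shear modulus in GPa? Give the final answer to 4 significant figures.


G = E / (2*(1+nu))
G = 87 / (2*(1+0.34))
G = 32.46 GPa


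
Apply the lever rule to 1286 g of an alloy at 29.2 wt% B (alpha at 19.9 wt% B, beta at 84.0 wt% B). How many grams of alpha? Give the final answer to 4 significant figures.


f_alpha = (C_beta - C0) / (C_beta - C_alpha)
f_alpha = (84.0 - 29.2) / (84.0 - 19.9) = 0.854914
m_alpha = f_alpha * m_total = 0.854914 * 1286 = 1099 g


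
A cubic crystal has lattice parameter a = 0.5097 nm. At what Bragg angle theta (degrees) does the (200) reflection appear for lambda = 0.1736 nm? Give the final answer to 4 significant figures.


d = a / sqrt(h^2+k^2+l^2)
d = 0.5097 / sqrt(4) = 0.25485 nm
lambda = 2*d*sin(theta)  =>  sin(theta) = lambda / (2*d)
sin(theta) = 0.1736 / (2 * 0.25485) = 0.340593
theta = 19.91 deg


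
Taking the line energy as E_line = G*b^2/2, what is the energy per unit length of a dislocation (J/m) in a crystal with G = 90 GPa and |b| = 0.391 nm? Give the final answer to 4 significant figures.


E = G*b^2/2
b = 0.391 nm = 3.91e-10 m
G = 90 GPa = 9e+10 Pa
E = 0.5 * 9e+10 * (3.91e-10)^2
E = 6.88e-09 J/m


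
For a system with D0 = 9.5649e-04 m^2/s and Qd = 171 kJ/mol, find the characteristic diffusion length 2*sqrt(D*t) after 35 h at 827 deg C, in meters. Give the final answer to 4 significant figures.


Step 1: D = D0 * exp(-Qd/(R*T))
T = 1100.15 K
D = 9.5649e-04 * exp(-171e3 / (8.314 * 1100.15)) = 7.26745e-12 m^2/s
Step 2: L = 2*sqrt(D*t)
t = 35 h = 126000 s
L = 2*sqrt(7.26745e-12 * 126000) = 1.914e-03 m


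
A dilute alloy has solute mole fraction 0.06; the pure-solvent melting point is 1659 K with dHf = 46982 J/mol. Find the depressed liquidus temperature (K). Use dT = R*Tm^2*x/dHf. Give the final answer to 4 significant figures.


dT = R*Tm^2*x / dHf
dT = 8.314 * 1659^2 * 0.06 / 46982
dT = 29.2228 K
T_new = 1659 - 29.2228 = 1630 K


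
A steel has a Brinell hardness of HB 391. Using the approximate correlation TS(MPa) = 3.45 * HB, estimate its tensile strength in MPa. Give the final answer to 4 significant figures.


TS (MPa) = 3.45 * HB
TS = 3.45 * 391
TS = 1349 MPa


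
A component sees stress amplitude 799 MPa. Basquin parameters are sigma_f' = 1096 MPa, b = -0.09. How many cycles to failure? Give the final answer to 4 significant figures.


sigma_a = sigma_f' * (2*Nf)^b
2*Nf = (sigma_a / sigma_f')^(1/b)
2*Nf = (799 / 1096)^(1/-0.09)
2*Nf = 33.5084
Nf = 16.75 cycles


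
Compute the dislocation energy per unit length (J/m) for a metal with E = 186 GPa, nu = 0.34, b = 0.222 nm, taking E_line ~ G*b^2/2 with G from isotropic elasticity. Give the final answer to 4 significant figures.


Step 1: G = E / (2*(1+nu))
G = 186 / (2*(1+0.34)) = 69.403 GPa = 6.9403e+10 Pa
Step 2: E_line = G*b^2/2
b = 0.222 nm = 2.22e-10 m
E_line = 0.5 * 6.9403e+10 * (2.22e-10)^2 = 1.71e-09 J/m


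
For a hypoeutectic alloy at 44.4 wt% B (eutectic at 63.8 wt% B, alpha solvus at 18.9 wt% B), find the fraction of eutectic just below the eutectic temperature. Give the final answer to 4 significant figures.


f_primary = (C_e - C0) / (C_e - C_alpha_max)
f_primary = (63.8 - 44.4) / (63.8 - 18.9)
f_primary = 0.432071
f_eutectic = 1 - 0.432071 = 0.5679


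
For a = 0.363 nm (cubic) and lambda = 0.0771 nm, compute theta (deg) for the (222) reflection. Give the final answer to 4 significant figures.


d = a / sqrt(h^2+k^2+l^2)
d = 0.363 / sqrt(12) = 0.104789 nm
lambda = 2*d*sin(theta)  =>  sin(theta) = lambda / (2*d)
sin(theta) = 0.0771 / (2 * 0.104789) = 0.367882
theta = 21.59 deg


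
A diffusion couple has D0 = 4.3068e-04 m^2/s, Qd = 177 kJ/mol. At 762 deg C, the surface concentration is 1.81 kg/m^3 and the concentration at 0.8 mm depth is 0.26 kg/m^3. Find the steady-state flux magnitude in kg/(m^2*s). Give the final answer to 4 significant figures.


Step 1: D = D0 * exp(-Qd/(R*T))
T = 762 + 273.15 = 1035.15 K
D = 4.3068e-04 * exp(-177e3 / (8.314 * 1035.15)) = 5.03786e-13 m^2/s
Step 2: J = D * (C1 - C2) / dx
J = 5.03786e-13 * (1.81 - 0.26) / 8e-04
J = 9.761e-10 kg/(m^2*s)


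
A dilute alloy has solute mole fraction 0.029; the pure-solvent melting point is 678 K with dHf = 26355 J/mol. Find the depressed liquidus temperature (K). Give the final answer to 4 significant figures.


dT = R*Tm^2*x / dHf
dT = 8.314 * 678^2 * 0.029 / 26355
dT = 4.20537 K
T_new = 678 - 4.20537 = 673.8 K


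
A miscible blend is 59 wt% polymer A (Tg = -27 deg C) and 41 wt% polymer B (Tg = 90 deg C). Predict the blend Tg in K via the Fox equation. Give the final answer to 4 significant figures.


1/Tg = w1/Tg1 + w2/Tg2 (in Kelvin)
Tg1 = 246.15 K, Tg2 = 363.15 K
1/Tg = 0.59/246.15 + 0.41/363.15
Tg = 283.6 K


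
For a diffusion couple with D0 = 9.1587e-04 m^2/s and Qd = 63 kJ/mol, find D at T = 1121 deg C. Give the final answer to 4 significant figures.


D = D0 * exp(-Qd / (R*T))
T = 1394.15 K
D = 9.1587e-04 * exp(-63e3 / (8.314 * 1394.15))
D = 3.993e-06 m^2/s


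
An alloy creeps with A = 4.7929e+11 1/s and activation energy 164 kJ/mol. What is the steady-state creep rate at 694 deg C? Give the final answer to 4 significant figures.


rate = A * exp(-Q / (R*T))
T = 694 + 273.15 = 967.15 K
rate = 4.7929e+11 * exp(-164e3 / (8.314 * 967.15))
rate = 665 1/s


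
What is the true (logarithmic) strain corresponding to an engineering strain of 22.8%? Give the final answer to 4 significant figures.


epsilon_true = ln(1 + epsilon_eng)
epsilon_true = ln(1 + 0.228)
epsilon_true = 0.2054


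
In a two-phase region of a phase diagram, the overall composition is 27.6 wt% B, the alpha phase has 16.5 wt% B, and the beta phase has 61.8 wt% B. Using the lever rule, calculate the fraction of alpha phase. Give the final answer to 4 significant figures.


f_alpha = (C_beta - C0) / (C_beta - C_alpha)
f_alpha = (61.8 - 27.6) / (61.8 - 16.5)
f_alpha = 0.755


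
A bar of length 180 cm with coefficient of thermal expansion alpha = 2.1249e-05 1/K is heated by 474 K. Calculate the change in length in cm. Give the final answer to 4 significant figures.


dL = L0 * alpha * dT
dL = 180 * 2.1249e-05 * 474
dL = 1.813 cm


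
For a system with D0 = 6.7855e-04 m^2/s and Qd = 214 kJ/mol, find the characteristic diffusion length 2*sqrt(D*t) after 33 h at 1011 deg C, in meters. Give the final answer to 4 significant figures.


Step 1: D = D0 * exp(-Qd/(R*T))
T = 1284.15 K
D = 6.7855e-04 * exp(-214e3 / (8.314 * 1284.15)) = 1.33817e-12 m^2/s
Step 2: L = 2*sqrt(D*t)
t = 33 h = 118800 s
L = 2*sqrt(1.33817e-12 * 118800) = 7.974e-04 m


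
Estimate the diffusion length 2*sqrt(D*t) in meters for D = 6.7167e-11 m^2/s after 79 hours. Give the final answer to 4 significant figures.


t = 79 hr = 284400 s
Diffusion length = 2*sqrt(D*t)
= 2*sqrt(6.7167e-11 * 284400)
= 8.741e-03 m


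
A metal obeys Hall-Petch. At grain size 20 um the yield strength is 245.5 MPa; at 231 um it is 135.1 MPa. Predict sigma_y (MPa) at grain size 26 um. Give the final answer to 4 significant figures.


sigma_y = sigma0 + k / sqrt(d)
1/sqrt(d1) = 1/sqrt(2e-05) = 223.607;  1/sqrt(d2) = 65.7952
k = (sigma1 - sigma2) / (1/sqrt(d1) - 1/sqrt(d2)) = (245.5 - 135.1) / (223.607 - 65.7952) = 0.699568 MPa*m^0.5
sigma0 = sigma1 - k/sqrt(d1) = 245.5 - 0.699568*223.607 = 89.0718 MPa
sigma_y(d3) = 89.0718 + 0.699568 / sqrt(2.6e-05) = 226.3 MPa


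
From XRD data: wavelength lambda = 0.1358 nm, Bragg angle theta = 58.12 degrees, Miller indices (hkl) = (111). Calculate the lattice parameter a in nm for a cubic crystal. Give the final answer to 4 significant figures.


d = lambda / (2*sin(theta))
d = 0.1358 / (2*sin(58.12 deg))
d = 0.0799617 nm
a = d * sqrt(h^2+k^2+l^2) = 0.0799617 * sqrt(3)
a = 0.1385 nm


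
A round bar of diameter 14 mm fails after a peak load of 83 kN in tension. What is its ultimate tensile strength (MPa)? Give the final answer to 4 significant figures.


A0 = pi*(d/2)^2 = pi*(14/2)^2 = 153.938 mm^2
UTS = F_max / A0 = 83*1000 / 153.938
UTS = 539.2 MPa


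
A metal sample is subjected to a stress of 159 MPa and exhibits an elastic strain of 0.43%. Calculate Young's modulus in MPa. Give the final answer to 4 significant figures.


E = sigma / epsilon
epsilon = 0.43% = 4.3e-03
E = 159 / 4.3e-03
E = 36980 MPa


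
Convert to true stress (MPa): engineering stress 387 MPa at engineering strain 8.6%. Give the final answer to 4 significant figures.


sigma_true = sigma_eng * (1 + epsilon_eng)
sigma_true = 387 * (1 + 0.086)
sigma_true = 420.3 MPa


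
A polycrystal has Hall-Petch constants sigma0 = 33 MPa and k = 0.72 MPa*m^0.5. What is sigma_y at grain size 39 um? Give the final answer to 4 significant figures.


sigma_y = sigma0 + k / sqrt(d)
d = 39 um = 3.9e-05 m
sigma_y = 33 + 0.72 / sqrt(3.9e-05)
sigma_y = 148.3 MPa


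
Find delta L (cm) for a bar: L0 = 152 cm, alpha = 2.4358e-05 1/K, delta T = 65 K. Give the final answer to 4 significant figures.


dL = L0 * alpha * dT
dL = 152 * 2.4358e-05 * 65
dL = 0.2407 cm


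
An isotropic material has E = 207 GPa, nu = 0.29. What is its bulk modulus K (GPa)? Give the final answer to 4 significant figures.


K = E / (3*(1-2*nu))
K = 207 / (3*(1-2*0.29))
K = 164.3 GPa


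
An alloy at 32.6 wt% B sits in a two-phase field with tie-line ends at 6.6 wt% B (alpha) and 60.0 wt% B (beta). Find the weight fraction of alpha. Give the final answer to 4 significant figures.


f_alpha = (C_beta - C0) / (C_beta - C_alpha)
f_alpha = (60.0 - 32.6) / (60.0 - 6.6)
f_alpha = 0.5131


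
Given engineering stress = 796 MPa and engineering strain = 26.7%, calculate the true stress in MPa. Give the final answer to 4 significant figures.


sigma_true = sigma_eng * (1 + epsilon_eng)
sigma_true = 796 * (1 + 0.267)
sigma_true = 1009 MPa


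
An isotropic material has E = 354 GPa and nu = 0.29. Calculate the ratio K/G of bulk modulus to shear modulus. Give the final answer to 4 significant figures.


G = E / (2*(1+nu))
G = 354 / (2*(1+0.29)) = 137.209 GPa
K = E / (3*(1-2*nu))
K = 354 / (3*(1-2*0.29)) = 280.952 GPa
K/G = 280.952 / 137.209 = 2.048


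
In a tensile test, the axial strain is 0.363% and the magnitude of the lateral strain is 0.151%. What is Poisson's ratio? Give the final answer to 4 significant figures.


nu = -epsilon_lat / epsilon_axial
Lateral strain is contraction (negative), so using magnitudes:
nu = 0.151 / 0.363
nu = 0.416


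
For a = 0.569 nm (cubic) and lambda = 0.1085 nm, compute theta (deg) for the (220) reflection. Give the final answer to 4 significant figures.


d = a / sqrt(h^2+k^2+l^2)
d = 0.569 / sqrt(8) = 0.201172 nm
lambda = 2*d*sin(theta)  =>  sin(theta) = lambda / (2*d)
sin(theta) = 0.1085 / (2 * 0.201172) = 0.26967
theta = 15.64 deg


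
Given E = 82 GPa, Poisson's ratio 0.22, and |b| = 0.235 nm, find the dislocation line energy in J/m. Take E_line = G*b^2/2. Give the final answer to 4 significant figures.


Step 1: G = E / (2*(1+nu))
G = 82 / (2*(1+0.22)) = 33.6066 GPa = 3.36066e+10 Pa
Step 2: E_line = G*b^2/2
b = 0.235 nm = 2.35e-10 m
E_line = 0.5 * 3.36066e+10 * (2.35e-10)^2 = 9.28e-10 J/m


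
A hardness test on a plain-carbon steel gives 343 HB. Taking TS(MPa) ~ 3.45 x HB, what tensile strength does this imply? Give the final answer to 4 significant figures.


TS (MPa) = 3.45 * HB
TS = 3.45 * 343
TS = 1183 MPa


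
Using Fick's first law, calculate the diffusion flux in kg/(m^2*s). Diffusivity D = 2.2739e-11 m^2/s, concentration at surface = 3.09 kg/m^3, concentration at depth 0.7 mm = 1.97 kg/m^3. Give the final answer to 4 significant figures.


J = -D * (dC/dx) = D * (C1 - C2) / dx
J = 2.2739e-11 * (3.09 - 1.97) / 7e-04
J = 3.638e-08 kg/(m^2*s)


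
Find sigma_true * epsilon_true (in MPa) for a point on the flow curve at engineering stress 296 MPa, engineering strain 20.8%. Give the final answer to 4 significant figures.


sigma_true = sigma_eng * (1 + epsilon_eng)
sigma_true = 296 * (1 + 0.208) = 357.568 MPa
epsilon_true = ln(1 + epsilon_eng)
epsilon_true = ln(1 + 0.208) = 0.188966
sigma_true * epsilon_true = 357.568 * 0.188966 = 67.57 MPa


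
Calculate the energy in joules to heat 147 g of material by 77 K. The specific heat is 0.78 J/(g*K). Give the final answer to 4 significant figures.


Q = m * cp * dT
Q = 147 * 0.78 * 77
Q = 8829 J


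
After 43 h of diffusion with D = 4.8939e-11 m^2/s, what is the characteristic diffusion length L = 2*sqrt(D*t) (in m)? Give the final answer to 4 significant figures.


t = 43 hr = 154800 s
Diffusion length = 2*sqrt(D*t)
= 2*sqrt(4.8939e-11 * 154800)
= 5.505e-03 m


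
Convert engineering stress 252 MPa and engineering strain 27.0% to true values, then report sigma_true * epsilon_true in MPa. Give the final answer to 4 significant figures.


sigma_true = sigma_eng * (1 + epsilon_eng)
sigma_true = 252 * (1 + 0.27) = 320.04 MPa
epsilon_true = ln(1 + epsilon_eng)
epsilon_true = ln(1 + 0.27) = 0.239017
sigma_true * epsilon_true = 320.04 * 0.239017 = 76.49 MPa


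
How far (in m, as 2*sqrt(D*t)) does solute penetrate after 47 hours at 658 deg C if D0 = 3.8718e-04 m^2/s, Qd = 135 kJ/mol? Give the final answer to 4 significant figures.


Step 1: D = D0 * exp(-Qd/(R*T))
T = 931.15 K
D = 3.8718e-04 * exp(-135e3 / (8.314 * 931.15)) = 1.03408e-11 m^2/s
Step 2: L = 2*sqrt(D*t)
t = 47 h = 169200 s
L = 2*sqrt(1.03408e-11 * 169200) = 2.646e-03 m


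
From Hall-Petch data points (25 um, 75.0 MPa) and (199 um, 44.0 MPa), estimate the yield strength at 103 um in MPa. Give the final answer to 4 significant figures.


sigma_y = sigma0 + k / sqrt(d)
1/sqrt(d1) = 1/sqrt(2.5e-05) = 200;  1/sqrt(d2) = 70.8881
k = (sigma1 - sigma2) / (1/sqrt(d1) - 1/sqrt(d2)) = (75.0 - 44.0) / (200 - 70.8881) = 0.240102 MPa*m^0.5
sigma0 = sigma1 - k/sqrt(d1) = 75.0 - 0.240102*200 = 26.9796 MPa
sigma_y(d3) = 26.9796 + 0.240102 / sqrt(1.03e-04) = 50.64 MPa


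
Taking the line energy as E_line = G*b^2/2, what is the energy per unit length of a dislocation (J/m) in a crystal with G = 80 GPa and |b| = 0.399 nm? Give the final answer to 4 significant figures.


E = G*b^2/2
b = 0.399 nm = 3.99e-10 m
G = 80 GPa = 8e+10 Pa
E = 0.5 * 8e+10 * (3.99e-10)^2
E = 6.368e-09 J/m


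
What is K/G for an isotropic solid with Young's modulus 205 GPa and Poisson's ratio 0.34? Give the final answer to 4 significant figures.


G = E / (2*(1+nu))
G = 205 / (2*(1+0.34)) = 76.4925 GPa
K = E / (3*(1-2*nu))
K = 205 / (3*(1-2*0.34)) = 213.542 GPa
K/G = 213.542 / 76.4925 = 2.792


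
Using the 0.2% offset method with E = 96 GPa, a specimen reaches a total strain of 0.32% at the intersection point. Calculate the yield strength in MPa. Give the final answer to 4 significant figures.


Offset strain = 0.002
Elastic strain at yield = total_strain - offset = 3.2e-03 - 0.002 = 1.2e-03
sigma_y = E * elastic_strain = 96000 * 1.2e-03
sigma_y = 115.2 MPa


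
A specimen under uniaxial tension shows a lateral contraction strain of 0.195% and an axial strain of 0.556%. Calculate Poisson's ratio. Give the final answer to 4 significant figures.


nu = -epsilon_lat / epsilon_axial
Lateral strain is contraction (negative), so using magnitudes:
nu = 0.195 / 0.556
nu = 0.3507


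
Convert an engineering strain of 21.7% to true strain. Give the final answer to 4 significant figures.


epsilon_true = ln(1 + epsilon_eng)
epsilon_true = ln(1 + 0.217)
epsilon_true = 0.1964


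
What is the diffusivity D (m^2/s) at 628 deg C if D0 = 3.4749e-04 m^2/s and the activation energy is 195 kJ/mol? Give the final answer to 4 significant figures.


D = D0 * exp(-Qd / (R*T))
T = 901.15 K
D = 3.4749e-04 * exp(-195e3 / (8.314 * 901.15))
D = 1.728e-15 m^2/s


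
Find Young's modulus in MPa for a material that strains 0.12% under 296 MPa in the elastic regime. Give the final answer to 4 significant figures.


E = sigma / epsilon
epsilon = 0.12% = 1.2e-03
E = 296 / 1.2e-03
E = 246700 MPa


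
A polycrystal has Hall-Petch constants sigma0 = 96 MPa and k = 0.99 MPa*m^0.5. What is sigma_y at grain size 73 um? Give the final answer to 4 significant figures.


sigma_y = sigma0 + k / sqrt(d)
d = 73 um = 7.3e-05 m
sigma_y = 96 + 0.99 / sqrt(7.3e-05)
sigma_y = 211.9 MPa


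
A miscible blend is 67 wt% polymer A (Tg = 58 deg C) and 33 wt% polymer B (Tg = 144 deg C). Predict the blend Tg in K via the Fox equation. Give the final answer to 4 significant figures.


1/Tg = w1/Tg1 + w2/Tg2 (in Kelvin)
Tg1 = 331.15 K, Tg2 = 417.15 K
1/Tg = 0.67/331.15 + 0.33/417.15
Tg = 355.3 K


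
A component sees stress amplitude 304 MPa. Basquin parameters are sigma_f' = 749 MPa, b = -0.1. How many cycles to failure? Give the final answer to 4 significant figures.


sigma_a = sigma_f' * (2*Nf)^b
2*Nf = (sigma_a / sigma_f')^(1/b)
2*Nf = (304 / 749)^(1/-0.1)
2*Nf = 8242.94
Nf = 4121 cycles


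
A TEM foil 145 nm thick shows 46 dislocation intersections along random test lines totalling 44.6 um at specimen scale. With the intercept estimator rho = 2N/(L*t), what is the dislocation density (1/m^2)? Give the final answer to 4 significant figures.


rho = 2N / (L * t)
L = 44.6 um = 4.46e-05 m, t = 145 nm = 1.45e-07 m
rho = 2 * 46 / (4.46e-05 * 1.45e-07)
rho = 1.423e+13 1/m^2


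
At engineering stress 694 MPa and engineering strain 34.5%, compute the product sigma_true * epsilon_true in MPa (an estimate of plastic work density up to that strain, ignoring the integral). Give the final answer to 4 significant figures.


sigma_true = sigma_eng * (1 + epsilon_eng)
sigma_true = 694 * (1 + 0.345) = 933.43 MPa
epsilon_true = ln(1 + epsilon_eng)
epsilon_true = ln(1 + 0.345) = 0.296394
sigma_true * epsilon_true = 933.43 * 0.296394 = 276.7 MPa


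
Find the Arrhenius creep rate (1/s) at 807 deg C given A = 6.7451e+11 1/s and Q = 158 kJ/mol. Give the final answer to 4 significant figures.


rate = A * exp(-Q / (R*T))
T = 807 + 273.15 = 1080.15 K
rate = 6.7451e+11 * exp(-158e3 / (8.314 * 1080.15))
rate = 15420 1/s


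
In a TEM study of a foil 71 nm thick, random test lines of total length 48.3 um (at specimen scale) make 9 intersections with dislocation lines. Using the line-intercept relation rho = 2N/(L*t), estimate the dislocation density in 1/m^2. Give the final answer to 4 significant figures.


rho = 2N / (L * t)
L = 48.3 um = 4.83e-05 m, t = 71 nm = 7.1e-08 m
rho = 2 * 9 / (4.83e-05 * 7.1e-08)
rho = 5.249e+12 1/m^2


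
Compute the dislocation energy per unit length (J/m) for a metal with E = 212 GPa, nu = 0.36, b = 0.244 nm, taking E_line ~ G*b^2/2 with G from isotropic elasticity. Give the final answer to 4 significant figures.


Step 1: G = E / (2*(1+nu))
G = 212 / (2*(1+0.36)) = 77.9412 GPa = 7.79412e+10 Pa
Step 2: E_line = G*b^2/2
b = 0.244 nm = 2.44e-10 m
E_line = 0.5 * 7.79412e+10 * (2.44e-10)^2 = 2.32e-09 J/m


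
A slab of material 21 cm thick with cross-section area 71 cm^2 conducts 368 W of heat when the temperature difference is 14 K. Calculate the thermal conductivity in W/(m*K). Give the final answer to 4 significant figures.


k = Q*L / (A*dT)
L = 0.21 m, A = 7.1e-03 m^2
k = 368 * 0.21 / (7.1e-03 * 14)
k = 777.5 W/(m*K)


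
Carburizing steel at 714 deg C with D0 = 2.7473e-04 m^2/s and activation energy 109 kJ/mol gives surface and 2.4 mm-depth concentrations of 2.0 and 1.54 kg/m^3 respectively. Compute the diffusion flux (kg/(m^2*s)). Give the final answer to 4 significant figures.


Step 1: D = D0 * exp(-Qd/(R*T))
T = 714 + 273.15 = 987.15 K
D = 2.7473e-04 * exp(-109e3 / (8.314 * 987.15)) = 4.68821e-10 m^2/s
Step 2: J = D * (C1 - C2) / dx
J = 4.68821e-10 * (2.0 - 1.54) / 2.4e-03
J = 8.986e-08 kg/(m^2*s)


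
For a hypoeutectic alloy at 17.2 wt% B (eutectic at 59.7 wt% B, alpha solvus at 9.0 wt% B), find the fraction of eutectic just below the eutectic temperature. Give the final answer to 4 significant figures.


f_primary = (C_e - C0) / (C_e - C_alpha_max)
f_primary = (59.7 - 17.2) / (59.7 - 9.0)
f_primary = 0.838264
f_eutectic = 1 - 0.838264 = 0.1617


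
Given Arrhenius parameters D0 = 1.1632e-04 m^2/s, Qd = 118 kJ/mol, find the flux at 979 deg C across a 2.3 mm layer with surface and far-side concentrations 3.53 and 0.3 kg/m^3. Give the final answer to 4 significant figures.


Step 1: D = D0 * exp(-Qd/(R*T))
T = 979 + 273.15 = 1252.15 K
D = 1.1632e-04 * exp(-118e3 / (8.314 * 1252.15)) = 1.38993e-09 m^2/s
Step 2: J = D * (C1 - C2) / dx
J = 1.38993e-09 * (3.53 - 0.3) / 2.3e-03
J = 1.952e-06 kg/(m^2*s)


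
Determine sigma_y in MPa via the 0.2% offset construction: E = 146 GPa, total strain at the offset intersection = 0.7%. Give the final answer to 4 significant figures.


Offset strain = 0.002
Elastic strain at yield = total_strain - offset = 7e-03 - 0.002 = 5e-03
sigma_y = E * elastic_strain = 146000 * 5e-03
sigma_y = 730 MPa


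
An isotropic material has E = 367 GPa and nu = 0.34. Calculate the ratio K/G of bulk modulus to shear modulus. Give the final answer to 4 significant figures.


G = E / (2*(1+nu))
G = 367 / (2*(1+0.34)) = 136.94 GPa
K = E / (3*(1-2*nu))
K = 367 / (3*(1-2*0.34)) = 382.292 GPa
K/G = 382.292 / 136.94 = 2.792


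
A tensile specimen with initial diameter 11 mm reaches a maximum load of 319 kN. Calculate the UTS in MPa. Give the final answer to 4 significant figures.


A0 = pi*(d/2)^2 = pi*(11/2)^2 = 95.0332 mm^2
UTS = F_max / A0 = 319*1000 / 95.0332
UTS = 3357 MPa


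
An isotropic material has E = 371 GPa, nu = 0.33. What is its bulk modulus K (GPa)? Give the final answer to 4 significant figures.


K = E / (3*(1-2*nu))
K = 371 / (3*(1-2*0.33))
K = 363.7 GPa


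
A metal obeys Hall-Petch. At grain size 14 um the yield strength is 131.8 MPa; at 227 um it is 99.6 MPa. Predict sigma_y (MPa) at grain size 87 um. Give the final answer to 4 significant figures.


sigma_y = sigma0 + k / sqrt(d)
1/sqrt(d1) = 1/sqrt(1.4e-05) = 267.261;  1/sqrt(d2) = 66.3723
k = (sigma1 - sigma2) / (1/sqrt(d1) - 1/sqrt(d2)) = (131.8 - 99.6) / (267.261 - 66.3723) = 0.160288 MPa*m^0.5
sigma0 = sigma1 - k/sqrt(d1) = 131.8 - 0.160288*267.261 = 88.9613 MPa
sigma_y(d3) = 88.9613 + 0.160288 / sqrt(8.7e-05) = 106.1 MPa


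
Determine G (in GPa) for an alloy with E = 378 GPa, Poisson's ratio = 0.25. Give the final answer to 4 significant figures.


G = E / (2*(1+nu))
G = 378 / (2*(1+0.25))
G = 151.2 GPa


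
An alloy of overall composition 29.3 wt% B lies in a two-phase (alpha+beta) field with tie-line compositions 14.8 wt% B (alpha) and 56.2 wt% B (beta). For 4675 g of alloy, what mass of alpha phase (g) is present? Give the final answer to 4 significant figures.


f_alpha = (C_beta - C0) / (C_beta - C_alpha)
f_alpha = (56.2 - 29.3) / (56.2 - 14.8) = 0.649758
m_alpha = f_alpha * m_total = 0.649758 * 4675 = 3038 g


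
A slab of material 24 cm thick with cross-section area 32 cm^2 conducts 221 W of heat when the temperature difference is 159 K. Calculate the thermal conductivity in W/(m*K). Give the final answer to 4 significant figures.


k = Q*L / (A*dT)
L = 0.24 m, A = 3.2e-03 m^2
k = 221 * 0.24 / (3.2e-03 * 159)
k = 104.2 W/(m*K)


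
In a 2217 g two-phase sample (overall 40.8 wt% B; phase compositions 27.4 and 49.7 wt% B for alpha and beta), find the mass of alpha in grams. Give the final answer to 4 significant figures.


f_alpha = (C_beta - C0) / (C_beta - C_alpha)
f_alpha = (49.7 - 40.8) / (49.7 - 27.4) = 0.399103
m_alpha = f_alpha * m_total = 0.399103 * 2217 = 884.8 g


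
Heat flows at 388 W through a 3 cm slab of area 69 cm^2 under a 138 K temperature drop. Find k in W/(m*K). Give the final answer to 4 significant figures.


k = Q*L / (A*dT)
L = 0.03 m, A = 6.9e-03 m^2
k = 388 * 0.03 / (6.9e-03 * 138)
k = 12.22 W/(m*K)


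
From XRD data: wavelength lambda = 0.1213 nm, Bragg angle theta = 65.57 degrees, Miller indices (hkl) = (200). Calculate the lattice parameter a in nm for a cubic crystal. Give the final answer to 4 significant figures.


d = lambda / (2*sin(theta))
d = 0.1213 / (2*sin(65.57 deg))
d = 0.0666141 nm
a = d * sqrt(h^2+k^2+l^2) = 0.0666141 * sqrt(4)
a = 0.1332 nm


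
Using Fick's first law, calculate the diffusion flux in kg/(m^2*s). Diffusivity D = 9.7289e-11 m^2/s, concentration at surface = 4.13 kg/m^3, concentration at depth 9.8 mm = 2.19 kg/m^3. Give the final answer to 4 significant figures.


J = -D * (dC/dx) = D * (C1 - C2) / dx
J = 9.7289e-11 * (4.13 - 2.19) / 9.8e-03
J = 1.926e-08 kg/(m^2*s)


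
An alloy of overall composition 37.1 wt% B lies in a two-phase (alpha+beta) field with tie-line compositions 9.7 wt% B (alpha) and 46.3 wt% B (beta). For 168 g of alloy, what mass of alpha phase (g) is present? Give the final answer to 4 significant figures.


f_alpha = (C_beta - C0) / (C_beta - C_alpha)
f_alpha = (46.3 - 37.1) / (46.3 - 9.7) = 0.251366
m_alpha = f_alpha * m_total = 0.251366 * 168 = 42.23 g


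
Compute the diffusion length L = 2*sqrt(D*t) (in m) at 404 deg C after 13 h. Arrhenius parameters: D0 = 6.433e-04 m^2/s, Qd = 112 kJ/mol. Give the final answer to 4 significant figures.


Step 1: D = D0 * exp(-Qd/(R*T))
T = 677.15 K
D = 6.433e-04 * exp(-112e3 / (8.314 * 677.15)) = 1.47414e-12 m^2/s
Step 2: L = 2*sqrt(D*t)
t = 13 h = 46800 s
L = 2*sqrt(1.47414e-12 * 46800) = 5.253e-04 m


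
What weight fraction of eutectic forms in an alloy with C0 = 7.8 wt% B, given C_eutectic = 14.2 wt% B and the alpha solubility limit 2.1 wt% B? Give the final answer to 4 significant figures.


f_primary = (C_e - C0) / (C_e - C_alpha_max)
f_primary = (14.2 - 7.8) / (14.2 - 2.1)
f_primary = 0.528926
f_eutectic = 1 - 0.528926 = 0.4711


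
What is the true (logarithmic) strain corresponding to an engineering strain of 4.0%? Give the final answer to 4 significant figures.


epsilon_true = ln(1 + epsilon_eng)
epsilon_true = ln(1 + 0.04)
epsilon_true = 0.03922


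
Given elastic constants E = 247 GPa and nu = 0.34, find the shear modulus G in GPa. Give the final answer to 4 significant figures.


G = E / (2*(1+nu))
G = 247 / (2*(1+0.34))
G = 92.16 GPa


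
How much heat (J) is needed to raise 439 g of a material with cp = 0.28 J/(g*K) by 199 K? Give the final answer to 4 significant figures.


Q = m * cp * dT
Q = 439 * 0.28 * 199
Q = 24460 J


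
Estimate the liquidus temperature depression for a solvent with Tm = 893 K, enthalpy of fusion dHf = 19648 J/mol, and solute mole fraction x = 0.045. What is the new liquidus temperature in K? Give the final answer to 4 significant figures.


dT = R*Tm^2*x / dHf
dT = 8.314 * 893^2 * 0.045 / 19648
dT = 15.1847 K
T_new = 893 - 15.1847 = 877.8 K


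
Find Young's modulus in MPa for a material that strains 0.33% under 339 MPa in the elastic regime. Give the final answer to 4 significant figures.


E = sigma / epsilon
epsilon = 0.33% = 3.3e-03
E = 339 / 3.3e-03
E = 102700 MPa


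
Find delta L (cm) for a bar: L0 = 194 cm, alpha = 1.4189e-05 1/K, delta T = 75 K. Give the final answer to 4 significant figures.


dL = L0 * alpha * dT
dL = 194 * 1.4189e-05 * 75
dL = 0.2064 cm


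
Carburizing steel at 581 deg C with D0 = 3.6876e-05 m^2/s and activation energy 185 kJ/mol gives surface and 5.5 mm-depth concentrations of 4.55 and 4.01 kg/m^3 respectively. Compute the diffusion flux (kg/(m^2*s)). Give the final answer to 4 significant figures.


Step 1: D = D0 * exp(-Qd/(R*T))
T = 581 + 273.15 = 854.15 K
D = 3.6876e-05 * exp(-185e3 / (8.314 * 854.15)) = 1.79001e-16 m^2/s
Step 2: J = D * (C1 - C2) / dx
J = 1.79001e-16 * (4.55 - 4.01) / 5.5e-03
J = 1.757e-14 kg/(m^2*s)


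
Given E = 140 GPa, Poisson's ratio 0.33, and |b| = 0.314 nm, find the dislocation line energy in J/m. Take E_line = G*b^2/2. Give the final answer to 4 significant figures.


Step 1: G = E / (2*(1+nu))
G = 140 / (2*(1+0.33)) = 52.6316 GPa = 5.26316e+10 Pa
Step 2: E_line = G*b^2/2
b = 0.314 nm = 3.14e-10 m
E_line = 0.5 * 5.26316e+10 * (3.14e-10)^2 = 2.595e-09 J/m


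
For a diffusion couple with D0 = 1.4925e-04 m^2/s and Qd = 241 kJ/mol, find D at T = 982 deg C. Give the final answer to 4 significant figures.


D = D0 * exp(-Qd / (R*T))
T = 1255.15 K
D = 1.4925e-04 * exp(-241e3 / (8.314 * 1255.15))
D = 1.393e-14 m^2/s


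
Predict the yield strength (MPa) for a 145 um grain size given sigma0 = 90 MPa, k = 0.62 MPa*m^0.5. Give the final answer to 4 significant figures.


sigma_y = sigma0 + k / sqrt(d)
d = 145 um = 1.45e-04 m
sigma_y = 90 + 0.62 / sqrt(1.45e-04)
sigma_y = 141.5 MPa


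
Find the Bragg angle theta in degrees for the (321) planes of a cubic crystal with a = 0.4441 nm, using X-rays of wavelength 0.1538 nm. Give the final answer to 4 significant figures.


d = a / sqrt(h^2+k^2+l^2)
d = 0.4441 / sqrt(14) = 0.118691 nm
lambda = 2*d*sin(theta)  =>  sin(theta) = lambda / (2*d)
sin(theta) = 0.1538 / (2 * 0.118691) = 0.647902
theta = 40.38 deg


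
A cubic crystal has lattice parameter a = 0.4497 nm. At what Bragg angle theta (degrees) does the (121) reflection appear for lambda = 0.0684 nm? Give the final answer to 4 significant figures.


d = a / sqrt(h^2+k^2+l^2)
d = 0.4497 / sqrt(6) = 0.183589 nm
lambda = 2*d*sin(theta)  =>  sin(theta) = lambda / (2*d)
sin(theta) = 0.0684 / (2 * 0.183589) = 0.186285
theta = 10.74 deg


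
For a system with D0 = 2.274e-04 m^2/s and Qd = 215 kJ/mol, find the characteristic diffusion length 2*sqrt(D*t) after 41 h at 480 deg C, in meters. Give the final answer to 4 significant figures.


Step 1: D = D0 * exp(-Qd/(R*T))
T = 753.15 K
D = 2.274e-04 * exp(-215e3 / (8.314 * 753.15)) = 2.7858e-19 m^2/s
Step 2: L = 2*sqrt(D*t)
t = 41 h = 147600 s
L = 2*sqrt(2.7858e-19 * 147600) = 4.056e-07 m


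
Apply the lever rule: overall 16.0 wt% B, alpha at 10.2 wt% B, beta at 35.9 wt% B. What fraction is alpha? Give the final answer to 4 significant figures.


f_alpha = (C_beta - C0) / (C_beta - C_alpha)
f_alpha = (35.9 - 16.0) / (35.9 - 10.2)
f_alpha = 0.7743


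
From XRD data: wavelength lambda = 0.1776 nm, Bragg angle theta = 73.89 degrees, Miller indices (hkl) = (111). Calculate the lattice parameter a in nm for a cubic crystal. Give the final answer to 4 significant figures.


d = lambda / (2*sin(theta))
d = 0.1776 / (2*sin(73.89 deg))
d = 0.0924296 nm
a = d * sqrt(h^2+k^2+l^2) = 0.0924296 * sqrt(3)
a = 0.1601 nm


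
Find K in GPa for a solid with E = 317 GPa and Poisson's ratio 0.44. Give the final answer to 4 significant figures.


K = E / (3*(1-2*nu))
K = 317 / (3*(1-2*0.44))
K = 880.6 GPa


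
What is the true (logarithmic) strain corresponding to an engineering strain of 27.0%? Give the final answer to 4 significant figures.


epsilon_true = ln(1 + epsilon_eng)
epsilon_true = ln(1 + 0.27)
epsilon_true = 0.239


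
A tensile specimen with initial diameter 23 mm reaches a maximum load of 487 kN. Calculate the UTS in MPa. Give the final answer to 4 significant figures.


A0 = pi*(d/2)^2 = pi*(23/2)^2 = 415.476 mm^2
UTS = F_max / A0 = 487*1000 / 415.476
UTS = 1172 MPa


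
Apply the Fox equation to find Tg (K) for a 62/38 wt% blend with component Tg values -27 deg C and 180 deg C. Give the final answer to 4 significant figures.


1/Tg = w1/Tg1 + w2/Tg2 (in Kelvin)
Tg1 = 246.15 K, Tg2 = 453.15 K
1/Tg = 0.62/246.15 + 0.38/453.15
Tg = 297.9 K


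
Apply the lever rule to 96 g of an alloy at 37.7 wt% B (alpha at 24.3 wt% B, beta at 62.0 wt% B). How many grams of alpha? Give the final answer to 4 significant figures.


f_alpha = (C_beta - C0) / (C_beta - C_alpha)
f_alpha = (62.0 - 37.7) / (62.0 - 24.3) = 0.644562
m_alpha = f_alpha * m_total = 0.644562 * 96 = 61.88 g


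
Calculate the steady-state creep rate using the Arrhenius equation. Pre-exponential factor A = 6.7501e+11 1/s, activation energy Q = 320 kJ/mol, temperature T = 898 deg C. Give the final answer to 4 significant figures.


rate = A * exp(-Q / (R*T))
T = 898 + 273.15 = 1171.15 K
rate = 6.7501e+11 * exp(-320e3 / (8.314 * 1171.15))
rate = 3.601e-03 1/s


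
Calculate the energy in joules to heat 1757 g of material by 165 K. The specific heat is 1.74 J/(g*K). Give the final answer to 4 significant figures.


Q = m * cp * dT
Q = 1757 * 1.74 * 165
Q = 504400 J


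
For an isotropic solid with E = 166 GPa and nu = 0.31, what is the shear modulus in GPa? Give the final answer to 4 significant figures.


G = E / (2*(1+nu))
G = 166 / (2*(1+0.31))
G = 63.36 GPa


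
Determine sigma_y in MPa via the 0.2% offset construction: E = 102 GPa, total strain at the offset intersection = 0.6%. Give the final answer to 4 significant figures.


Offset strain = 0.002
Elastic strain at yield = total_strain - offset = 6e-03 - 0.002 = 4e-03
sigma_y = E * elastic_strain = 102000 * 4e-03
sigma_y = 408 MPa


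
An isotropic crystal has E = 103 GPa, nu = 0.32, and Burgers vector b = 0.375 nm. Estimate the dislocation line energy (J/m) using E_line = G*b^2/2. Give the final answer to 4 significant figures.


Step 1: G = E / (2*(1+nu))
G = 103 / (2*(1+0.32)) = 39.0152 GPa = 3.90152e+10 Pa
Step 2: E_line = G*b^2/2
b = 0.375 nm = 3.75e-10 m
E_line = 0.5 * 3.90152e+10 * (3.75e-10)^2 = 2.743e-09 J/m


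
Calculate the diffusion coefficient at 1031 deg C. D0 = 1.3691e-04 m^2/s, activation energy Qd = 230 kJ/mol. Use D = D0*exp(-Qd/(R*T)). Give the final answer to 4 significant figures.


D = D0 * exp(-Qd / (R*T))
T = 1304.15 K
D = 1.3691e-04 * exp(-230e3 / (8.314 * 1304.15))
D = 8.395e-14 m^2/s


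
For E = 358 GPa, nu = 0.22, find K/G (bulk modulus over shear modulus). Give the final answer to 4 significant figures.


G = E / (2*(1+nu))
G = 358 / (2*(1+0.22)) = 146.721 GPa
K = E / (3*(1-2*nu))
K = 358 / (3*(1-2*0.22)) = 213.095 GPa
K/G = 213.095 / 146.721 = 1.452


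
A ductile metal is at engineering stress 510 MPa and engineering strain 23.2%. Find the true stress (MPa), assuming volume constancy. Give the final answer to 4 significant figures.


sigma_true = sigma_eng * (1 + epsilon_eng)
sigma_true = 510 * (1 + 0.232)
sigma_true = 628.3 MPa


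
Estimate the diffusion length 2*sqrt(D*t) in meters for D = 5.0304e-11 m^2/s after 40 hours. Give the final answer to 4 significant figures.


t = 40 hr = 144000 s
Diffusion length = 2*sqrt(D*t)
= 2*sqrt(5.0304e-11 * 144000)
= 5.383e-03 m


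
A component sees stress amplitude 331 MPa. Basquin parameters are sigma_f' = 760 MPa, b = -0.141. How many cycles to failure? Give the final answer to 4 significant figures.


sigma_a = sigma_f' * (2*Nf)^b
2*Nf = (sigma_a / sigma_f')^(1/b)
2*Nf = (331 / 760)^(1/-0.141)
2*Nf = 363.23
Nf = 181.6 cycles


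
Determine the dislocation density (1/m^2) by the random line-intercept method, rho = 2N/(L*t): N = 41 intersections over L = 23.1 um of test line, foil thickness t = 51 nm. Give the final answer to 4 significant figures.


rho = 2N / (L * t)
L = 23.1 um = 2.31e-05 m, t = 51 nm = 5.1e-08 m
rho = 2 * 41 / (2.31e-05 * 5.1e-08)
rho = 6.96e+13 1/m^2


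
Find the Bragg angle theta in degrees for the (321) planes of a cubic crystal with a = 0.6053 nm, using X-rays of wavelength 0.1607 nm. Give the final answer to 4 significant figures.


d = a / sqrt(h^2+k^2+l^2)
d = 0.6053 / sqrt(14) = 0.161773 nm
lambda = 2*d*sin(theta)  =>  sin(theta) = lambda / (2*d)
sin(theta) = 0.1607 / (2 * 0.161773) = 0.496683
theta = 29.78 deg


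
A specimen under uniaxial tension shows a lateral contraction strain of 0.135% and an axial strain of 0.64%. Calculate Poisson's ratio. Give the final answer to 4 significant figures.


nu = -epsilon_lat / epsilon_axial
Lateral strain is contraction (negative), so using magnitudes:
nu = 0.135 / 0.64
nu = 0.2109


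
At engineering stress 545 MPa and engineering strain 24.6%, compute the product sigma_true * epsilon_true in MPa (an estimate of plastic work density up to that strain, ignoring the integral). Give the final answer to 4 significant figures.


sigma_true = sigma_eng * (1 + epsilon_eng)
sigma_true = 545 * (1 + 0.246) = 679.07 MPa
epsilon_true = ln(1 + epsilon_eng)
epsilon_true = ln(1 + 0.246) = 0.219938
sigma_true * epsilon_true = 679.07 * 0.219938 = 149.4 MPa


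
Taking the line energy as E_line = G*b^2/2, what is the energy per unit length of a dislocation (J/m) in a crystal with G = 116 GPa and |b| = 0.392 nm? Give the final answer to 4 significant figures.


E = G*b^2/2
b = 0.392 nm = 3.92e-10 m
G = 116 GPa = 1.16e+11 Pa
E = 0.5 * 1.16e+11 * (3.92e-10)^2
E = 8.913e-09 J/m


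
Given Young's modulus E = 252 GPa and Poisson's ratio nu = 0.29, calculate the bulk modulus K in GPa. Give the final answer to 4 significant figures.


K = E / (3*(1-2*nu))
K = 252 / (3*(1-2*0.29))
K = 200 GPa


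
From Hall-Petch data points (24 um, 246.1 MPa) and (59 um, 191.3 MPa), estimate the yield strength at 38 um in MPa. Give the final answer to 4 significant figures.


sigma_y = sigma0 + k / sqrt(d)
1/sqrt(d1) = 1/sqrt(2.4e-05) = 204.124;  1/sqrt(d2) = 130.189
k = (sigma1 - sigma2) / (1/sqrt(d1) - 1/sqrt(d2)) = (246.1 - 191.3) / (204.124 - 130.189) = 0.741189 MPa*m^0.5
sigma0 = sigma1 - k/sqrt(d1) = 246.1 - 0.741189*204.124 = 94.8054 MPa
sigma_y(d3) = 94.8054 + 0.741189 / sqrt(3.8e-05) = 215 MPa


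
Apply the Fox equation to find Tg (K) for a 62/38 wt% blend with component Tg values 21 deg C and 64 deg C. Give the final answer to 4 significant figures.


1/Tg = w1/Tg1 + w2/Tg2 (in Kelvin)
Tg1 = 294.15 K, Tg2 = 337.15 K
1/Tg = 0.62/294.15 + 0.38/337.15
Tg = 309.1 K


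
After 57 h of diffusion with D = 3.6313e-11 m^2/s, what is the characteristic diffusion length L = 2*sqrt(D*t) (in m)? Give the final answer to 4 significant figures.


t = 57 hr = 205200 s
Diffusion length = 2*sqrt(D*t)
= 2*sqrt(3.6313e-11 * 205200)
= 5.459e-03 m
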